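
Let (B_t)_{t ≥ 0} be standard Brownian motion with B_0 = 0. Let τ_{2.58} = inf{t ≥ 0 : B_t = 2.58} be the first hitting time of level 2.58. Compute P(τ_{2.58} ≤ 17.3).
P(τ_{2.58} ≤ 17.3) = 2(1 − Φ(2.58/√17.3)) = 2(1 − Φ(0.6203)) ≈ 0.5351

By the reflection principle for standard BM, P(τ_b ≤ t) = 2 · P(B_t ≥ b). Since B_t ~ N(0, t), P(B_t ≥ 2.58) = 1 − Φ(2.58/√t) = 1 − Φ(2.58/√17.3) = 1 − Φ(0.6203) ≈ 0.26753. Doubling: P(τ_{2.58} ≤ 17.3) ≈ 2 · 0.26753 = 0.53506 ≈ 0.5351.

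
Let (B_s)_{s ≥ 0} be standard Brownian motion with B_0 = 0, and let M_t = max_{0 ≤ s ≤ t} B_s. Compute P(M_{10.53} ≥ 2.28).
P(M_{10.53} ≥ 2.28) = 2·P(B_{10.53} ≥ 2.28) = 2(1 − Φ(2.28/√10.53)) ≈ 0.4823

By the reflection principle for Brownian motion, P(M_t ≥ a) = 2 · P(B_t ≥ a) for a ≥ 0. Since B_t ~ N(0, t), P(B_t ≥ 2.28) = 1 − Φ(2.28/√t) = 1 − Φ(2.28/√10.53) = 1 − Φ(0.7026). So
  P(M_{10.53} ≥ 2.28) = 2(1 − Φ(0.7026)) ≈ 0.4823.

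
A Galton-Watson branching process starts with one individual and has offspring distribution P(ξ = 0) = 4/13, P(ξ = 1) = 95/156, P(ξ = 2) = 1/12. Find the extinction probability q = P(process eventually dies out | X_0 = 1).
q = 1

Mean offspring μ = 0·4/13 + 1·95/156 + 2·1/12 = 121/156 ≤ 1. For μ ≤ 1 with offspring not concentrated at 1, the Galton-Watson process goes extinct almost surely, so q = 1.
(Algebraic check: The pgf is f(s) = 4/13 + 95/156·s + 1/12·s². The extinction probability q is the smallest fixed point of f in [0, 1]. Setting s = f(s):
  1/12·s² + (95/156 − 1)·s + 4/13 = 0
  1/12·s² − (4/13 + 1/12)·s + 4/13 = 0
which factors as (s − 1)·(1/12·s − 4/13) = 0, giving roots s = 1 and s = (4/13)/(1/12) = 48/13. Since 48/13 ≥ 1, the smallest root in [0, 1] is s = 1.)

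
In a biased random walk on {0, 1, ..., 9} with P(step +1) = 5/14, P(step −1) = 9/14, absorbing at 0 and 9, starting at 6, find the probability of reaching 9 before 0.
P(hit 9 before 0) = (1 − (9/5)^6) / (1 − (9/5)^9) = 106750/638191

Let u_k denote P(reach 9 before 0 | start at k). Boundary: u_0 = 0, u_9 = 1. Recurrence: u_k = 5/14·u_{k+1} + 9/14·u_{k-1} for 1 ≤ k ≤ 8. Try u_k = A + B·r^k with r = q/p = (9/14)/(5/14) = 9/5. Substitution satisfies the recurrence; boundary conditions give:
  u_k = (1 − r^k) / (1 − r^N) = (1 − (9/5)^6) / (1 − (9/5)^9) = 106750/638191.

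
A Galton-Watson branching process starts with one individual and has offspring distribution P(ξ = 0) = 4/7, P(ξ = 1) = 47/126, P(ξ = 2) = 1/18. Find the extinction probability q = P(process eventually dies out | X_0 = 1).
q = 1

Mean offspring μ = 0·4/7 + 1·47/126 + 2·1/18 = 61/126 ≤ 1. For μ ≤ 1 with offspring not concentrated at 1, the Galton-Watson process goes extinct almost surely, so q = 1.
(Algebraic check: The pgf is f(s) = 4/7 + 47/126·s + 1/18·s². The extinction probability q is the smallest fixed point of f in [0, 1]. Setting s = f(s):
  1/18·s² + (47/126 − 1)·s + 4/7 = 0
  1/18·s² − (4/7 + 1/18)·s + 4/7 = 0
which factors as (s − 1)·(1/18·s − 4/7) = 0, giving roots s = 1 and s = (4/7)/(1/18) = 72/7. Since 72/7 ≥ 1, the smallest root in [0, 1] is s = 1.)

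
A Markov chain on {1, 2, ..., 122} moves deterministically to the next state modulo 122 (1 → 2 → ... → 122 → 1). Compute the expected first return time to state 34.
E[T_34 | X_0 = 34] = 122

The chain cycles deterministically, so starting at state 34 it returns in exactly 122 steps. Equivalently, the stationary distribution is uniform π_j = 1/122 for every state j, so by Kac's formula E[T_34] = 1/π_34 = 122.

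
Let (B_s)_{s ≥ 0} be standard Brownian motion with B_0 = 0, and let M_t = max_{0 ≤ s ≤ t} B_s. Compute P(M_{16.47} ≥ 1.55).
P(M_{16.47} ≥ 1.55) = 2·P(B_{16.47} ≥ 1.55) = 2(1 − Φ(1.55/√16.47)) ≈ 0.7025

By the reflection principle for Brownian motion, P(M_t ≥ a) = 2 · P(B_t ≥ a) for a ≥ 0. Since B_t ~ N(0, t), P(B_t ≥ 1.55) = 1 − Φ(1.55/√t) = 1 − Φ(1.55/√16.47) = 1 − Φ(0.3819). So
  P(M_{16.47} ≥ 1.55) = 2(1 − Φ(0.3819)) ≈ 0.7025.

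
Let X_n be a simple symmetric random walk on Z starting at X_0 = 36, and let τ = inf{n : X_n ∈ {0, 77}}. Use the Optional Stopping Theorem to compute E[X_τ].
E[X_τ] = 36

X_n is a martingale and τ is a bounded-mean stopping time (indeed τ is finite a.s. with bounded expectation since the walk is in a bounded region). By the OST, E[X_τ] = E[X_0] = 36. Equivalently: E[X_τ] = 77 · P(hit 77 first) + 0 · P(hit 0 first) = 77 · (36/77) = 36.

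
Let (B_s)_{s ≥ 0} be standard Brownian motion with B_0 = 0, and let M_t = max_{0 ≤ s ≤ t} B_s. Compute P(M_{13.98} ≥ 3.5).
P(M_{13.98} ≥ 3.5) = 2·P(B_{13.98} ≥ 3.5) = 2(1 − Φ(3.5/√13.98)) ≈ 0.3492

By the reflection principle for Brownian motion, P(M_t ≥ a) = 2 · P(B_t ≥ a) for a ≥ 0. Since B_t ~ N(0, t), P(B_t ≥ 3.5) = 1 − Φ(3.5/√t) = 1 − Φ(3.5/√13.98) = 1 − Φ(0.9361). So
  P(M_{13.98} ≥ 3.5) = 2(1 − Φ(0.9361)) ≈ 0.3492.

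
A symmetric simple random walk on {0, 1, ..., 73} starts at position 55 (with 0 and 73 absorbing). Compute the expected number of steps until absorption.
E[τ | X_0 = 55] = 990

Let v_k = E[τ | X_0 = k]. Boundary: v_0 = v_73 = 0. Recurrence: v_k = 1 + (v_{k-1} + v_{k+1})/2 for 1 ≤ k ≤ 72. The particular solution to v_k − (v_{k-1} + v_{k+1})/2 = 1 is v_k = −k^2. Adding homogeneous solution A + B k and matching boundaries gives v_k = k (73 − k). Substituting k = 55: v_55 = 55 · 18 = 990.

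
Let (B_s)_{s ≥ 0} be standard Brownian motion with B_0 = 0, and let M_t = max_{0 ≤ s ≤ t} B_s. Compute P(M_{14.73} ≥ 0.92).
P(M_{14.73} ≥ 0.92) = 2·P(B_{14.73} ≥ 0.92) = 2(1 − Φ(0.92/√14.73)) ≈ 0.8106

By the reflection principle for Brownian motion, P(M_t ≥ a) = 2 · P(B_t ≥ a) for a ≥ 0. Since B_t ~ N(0, t), P(B_t ≥ 0.92) = 1 − Φ(0.92/√t) = 1 − Φ(0.92/√14.73) = 1 − Φ(0.2397). So
  P(M_{14.73} ≥ 0.92) = 2(1 − Φ(0.2397)) ≈ 0.8106.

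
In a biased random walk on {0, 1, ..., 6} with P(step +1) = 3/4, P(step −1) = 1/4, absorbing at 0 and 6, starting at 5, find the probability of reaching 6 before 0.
P(hit 6 before 0) = (1 − (1/3)^5) / (1 − (1/3)^6) = 363/364

Let u_k denote P(reach 6 before 0 | start at k). Boundary: u_0 = 0, u_6 = 1. Recurrence: u_k = 3/4·u_{k+1} + 1/4·u_{k-1} for 1 ≤ k ≤ 5. Try u_k = A + B·r^k with r = q/p = (1/4)/(3/4) = 1/3. Substitution satisfies the recurrence; boundary conditions give:
  u_k = (1 − r^k) / (1 − r^N) = (1 − (1/3)^5) / (1 − (1/3)^6) = 363/364.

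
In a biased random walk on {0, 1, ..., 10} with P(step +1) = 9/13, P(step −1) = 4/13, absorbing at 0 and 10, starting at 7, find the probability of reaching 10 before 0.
P(hit 10 before 0) = (1 − (4/9)^7) / (1 − (4/9)^10) = 694968093/697147165

Let u_k denote P(reach 10 before 0 | start at k). Boundary: u_0 = 0, u_10 = 1. Recurrence: u_k = 9/13·u_{k+1} + 4/13·u_{k-1} for 1 ≤ k ≤ 9. Try u_k = A + B·r^k with r = q/p = (4/13)/(9/13) = 4/9. Substitution satisfies the recurrence; boundary conditions give:
  u_k = (1 − r^k) / (1 − r^N) = (1 − (4/9)^7) / (1 − (4/9)^10) = 694968093/697147165.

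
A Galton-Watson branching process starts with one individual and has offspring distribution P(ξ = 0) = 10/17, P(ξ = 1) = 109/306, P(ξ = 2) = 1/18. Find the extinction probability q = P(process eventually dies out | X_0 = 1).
q = 1

Mean offspring μ = 0·10/17 + 1·109/306 + 2·1/18 = 143/306 ≤ 1. For μ ≤ 1 with offspring not concentrated at 1, the Galton-Watson process goes extinct almost surely, so q = 1.
(Algebraic check: The pgf is f(s) = 10/17 + 109/306·s + 1/18·s². The extinction probability q is the smallest fixed point of f in [0, 1]. Setting s = f(s):
  1/18·s² + (109/306 − 1)·s + 10/17 = 0
  1/18·s² − (10/17 + 1/18)·s + 10/17 = 0
which factors as (s − 1)·(1/18·s − 10/17) = 0, giving roots s = 1 and s = (10/17)/(1/18) = 180/17. Since 180/17 ≥ 1, the smallest root in [0, 1] is s = 1.)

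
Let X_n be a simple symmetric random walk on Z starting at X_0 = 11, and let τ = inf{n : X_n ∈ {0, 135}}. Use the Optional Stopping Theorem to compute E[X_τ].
E[X_τ] = 11

X_n is a martingale and τ is a bounded-mean stopping time (indeed τ is finite a.s. with bounded expectation since the walk is in a bounded region). By the OST, E[X_τ] = E[X_0] = 11. Equivalently: E[X_τ] = 135 · P(hit 135 first) + 0 · P(hit 0 first) = 135 · (11/135) = 11.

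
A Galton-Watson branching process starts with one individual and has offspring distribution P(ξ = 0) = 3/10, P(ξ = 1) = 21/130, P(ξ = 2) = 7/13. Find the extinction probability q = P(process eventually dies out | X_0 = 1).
q = 39/70

The pgf is f(s) = 3/10 + 21/130·s + 7/13·s². The extinction probability q is the smallest fixed point of f in [0, 1]. Setting s = f(s):
  7/13·s² + (21/130 − 1)·s + 3/10 = 0
  7/13·s² − (3/10 + 7/13)·s + 3/10 = 0
which factors as (s − 1)·(7/13·s − 3/10) = 0, giving roots s = 1 and s = (3/10)/(7/13) = 39/70.
Mean offspring μ = 21/130 + 2·7/13 = 161/130 > 1 (supercritical), so q < 1. The extinction probability is the smaller root: q = (3/10)/(7/13) = 39/70.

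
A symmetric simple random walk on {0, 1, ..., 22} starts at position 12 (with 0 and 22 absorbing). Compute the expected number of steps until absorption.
E[τ | X_0 = 12] = 120

Let v_k = E[τ | X_0 = k]. Boundary: v_0 = v_22 = 0. Recurrence: v_k = 1 + (v_{k-1} + v_{k+1})/2 for 1 ≤ k ≤ 21. The particular solution to v_k − (v_{k-1} + v_{k+1})/2 = 1 is v_k = −k^2. Adding homogeneous solution A + B k and matching boundaries gives v_k = k (22 − k). Substituting k = 12: v_12 = 12 · 10 = 120.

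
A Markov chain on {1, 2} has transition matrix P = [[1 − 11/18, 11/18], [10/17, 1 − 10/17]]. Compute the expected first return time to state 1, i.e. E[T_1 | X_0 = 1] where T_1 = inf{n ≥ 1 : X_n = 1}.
E[T_1 | X_0 = 1] = 1/π_1 = 367/180

For an irreducible recurrent Markov chain with stationary distribution π, E[T_i | X_0 = i] = 1/π_i (Kac's formula). Here π_1 = (10/17)/(11/18 + 10/17) = (10/17)/(367/306) = 180/367, so E[T_1 | X_0 = 1] = 1/π_1 = (11/18 + 10/17)/(10/17) = (367/306)/(10/17) = 367/180.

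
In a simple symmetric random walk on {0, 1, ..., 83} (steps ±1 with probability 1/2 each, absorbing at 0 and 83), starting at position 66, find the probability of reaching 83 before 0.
P(hit 83 before 0) = 66/83

Let u_k = P(hit 83 before 0 | start at k). Then u_0 = 0, u_83 = 1, and u_k = u_{k-1}/2 + u_{k+1}/2 for 1 ≤ k ≤ 82. This harmonic recurrence is solved by u_k = k/83, giving u_66 = 66/83.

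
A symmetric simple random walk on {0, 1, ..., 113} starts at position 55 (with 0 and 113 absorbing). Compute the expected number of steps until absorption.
E[τ | X_0 = 55] = 3190

Let v_k = E[τ | X_0 = k]. Boundary: v_0 = v_113 = 0. Recurrence: v_k = 1 + (v_{k-1} + v_{k+1})/2 for 1 ≤ k ≤ 112. The particular solution to v_k − (v_{k-1} + v_{k+1})/2 = 1 is v_k = −k^2. Adding homogeneous solution A + B k and matching boundaries gives v_k = k (113 − k). Substituting k = 55: v_55 = 55 · 58 = 3190.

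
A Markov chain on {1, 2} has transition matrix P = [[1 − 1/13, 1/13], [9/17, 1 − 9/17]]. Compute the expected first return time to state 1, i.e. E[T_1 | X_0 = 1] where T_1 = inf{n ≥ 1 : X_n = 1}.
E[T_1 | X_0 = 1] = 1/π_1 = 134/117

For an irreducible recurrent Markov chain with stationary distribution π, E[T_i | X_0 = i] = 1/π_i (Kac's formula). Here π_1 = (9/17)/(1/13 + 9/17) = (9/17)/(134/221) = 117/134, so E[T_1 | X_0 = 1] = 1/π_1 = (1/13 + 9/17)/(9/17) = (134/221)/(9/17) = 134/117.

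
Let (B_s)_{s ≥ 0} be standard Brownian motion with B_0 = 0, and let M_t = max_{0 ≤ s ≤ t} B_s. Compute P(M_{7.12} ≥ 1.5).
P(M_{7.12} ≥ 1.5) = 2·P(B_{7.12} ≥ 1.5) = 2(1 − Φ(1.5/√7.12)) ≈ 0.5740

By the reflection principle for Brownian motion, P(M_t ≥ a) = 2 · P(B_t ≥ a) for a ≥ 0. Since B_t ~ N(0, t), P(B_t ≥ 1.5) = 1 − Φ(1.5/√t) = 1 − Φ(1.5/√7.12) = 1 − Φ(0.5621). So
  P(M_{7.12} ≥ 1.5) = 2(1 − Φ(0.5621)) ≈ 0.5740.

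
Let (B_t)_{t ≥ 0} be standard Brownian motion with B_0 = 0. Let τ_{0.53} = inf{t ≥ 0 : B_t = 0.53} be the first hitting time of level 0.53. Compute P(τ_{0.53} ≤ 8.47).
P(τ_{0.53} ≤ 8.47) = 2(1 − Φ(0.53/√8.47)) = 2(1 − Φ(0.1821)) ≈ 0.8555

By the reflection principle for standard BM, P(τ_b ≤ t) = 2 · P(B_t ≥ b). Since B_t ~ N(0, t), P(B_t ≥ 0.53) = 1 − Φ(0.53/√t) = 1 − Φ(0.53/√8.47) = 1 − Φ(0.1821) ≈ 0.42775. Doubling: P(τ_{0.53} ≤ 8.47) ≈ 2 · 0.42775 = 0.85550 ≈ 0.8555.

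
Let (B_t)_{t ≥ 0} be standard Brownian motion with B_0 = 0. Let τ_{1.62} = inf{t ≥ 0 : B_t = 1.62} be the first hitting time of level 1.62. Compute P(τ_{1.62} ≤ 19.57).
P(τ_{1.62} ≤ 19.57) = 2(1 − Φ(1.62/√19.57)) = 2(1 − Φ(0.3662)) ≈ 0.7142

By the reflection principle for standard BM, P(τ_b ≤ t) = 2 · P(B_t ≥ b). Since B_t ~ N(0, t), P(B_t ≥ 1.62) = 1 − Φ(1.62/√t) = 1 − Φ(1.62/√19.57) = 1 − Φ(0.3662) ≈ 0.35711. Doubling: P(τ_{1.62} ≤ 19.57) ≈ 2 · 0.35711 = 0.71422 ≈ 0.7142.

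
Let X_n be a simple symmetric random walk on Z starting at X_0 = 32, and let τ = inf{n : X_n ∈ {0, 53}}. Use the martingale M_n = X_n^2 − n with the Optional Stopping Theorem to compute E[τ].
E[τ] = 672

M_n = X_n^2 − n is a martingale (since E[X_{n+1}^2 | F_n] = X_n^2 + 1). By OST (τ has finite mean in a bounded region), E[M_τ] = E[M_0] = X_0^2 − 0 = 32^2 = 1024. Also E[M_τ] = E[X_τ^2] − E[τ]. The walk exits at 0 or 53, with P(hit 53 first) = 32/53, so E[X_τ^2] = 53^2 · 32/53 + 0 = 1696. Thus E[τ] = E[X_τ^2] − E[M_τ] = 1696 − 1024 = 672 = 32(53 − 32) = 672.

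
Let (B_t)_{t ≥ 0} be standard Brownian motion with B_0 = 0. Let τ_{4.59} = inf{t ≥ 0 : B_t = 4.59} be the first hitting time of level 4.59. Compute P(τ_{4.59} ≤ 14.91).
P(τ_{4.59} ≤ 14.91) = 2(1 − Φ(4.59/√14.91)) = 2(1 − Φ(1.1887)) ≈ 0.2346

By the reflection principle for standard BM, P(τ_b ≤ t) = 2 · P(B_t ≥ b). Since B_t ~ N(0, t), P(B_t ≥ 4.59) = 1 − Φ(4.59/√t) = 1 − Φ(4.59/√14.91) = 1 − Φ(1.1887) ≈ 0.11728. Doubling: P(τ_{4.59} ≤ 14.91) ≈ 2 · 0.11728 = 0.23456 ≈ 0.2346.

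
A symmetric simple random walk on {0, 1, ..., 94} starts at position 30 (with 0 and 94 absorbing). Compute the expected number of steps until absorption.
E[τ | X_0 = 30] = 1920

Let v_k = E[τ | X_0 = k]. Boundary: v_0 = v_94 = 0. Recurrence: v_k = 1 + (v_{k-1} + v_{k+1})/2 for 1 ≤ k ≤ 93. The particular solution to v_k − (v_{k-1} + v_{k+1})/2 = 1 is v_k = −k^2. Adding homogeneous solution A + B k and matching boundaries gives v_k = k (94 − k). Substituting k = 30: v_30 = 30 · 64 = 1920.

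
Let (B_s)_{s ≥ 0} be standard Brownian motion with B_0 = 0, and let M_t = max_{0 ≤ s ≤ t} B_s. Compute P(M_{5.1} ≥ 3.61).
P(M_{5.1} ≥ 3.61) = 2·P(B_{5.1} ≥ 3.61) = 2(1 − Φ(3.61/√5.1)) ≈ 0.1099

By the reflection principle for Brownian motion, P(M_t ≥ a) = 2 · P(B_t ≥ a) for a ≥ 0. Since B_t ~ N(0, t), P(B_t ≥ 3.61) = 1 − Φ(3.61/√t) = 1 − Φ(3.61/√5.1) = 1 − Φ(1.5985). So
  P(M_{5.1} ≥ 3.61) = 2(1 − Φ(1.5985)) ≈ 0.1099.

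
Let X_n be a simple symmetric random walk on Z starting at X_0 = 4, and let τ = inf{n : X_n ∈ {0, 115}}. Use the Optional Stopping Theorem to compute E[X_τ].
E[X_τ] = 4

X_n is a martingale and τ is a bounded-mean stopping time (indeed τ is finite a.s. with bounded expectation since the walk is in a bounded region). By the OST, E[X_τ] = E[X_0] = 4. Equivalently: E[X_τ] = 115 · P(hit 115 first) + 0 · P(hit 0 first) = 115 · (4/115) = 4.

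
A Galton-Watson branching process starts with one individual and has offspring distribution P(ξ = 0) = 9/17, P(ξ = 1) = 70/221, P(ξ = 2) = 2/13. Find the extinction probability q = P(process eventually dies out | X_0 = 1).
q = 1

Mean offspring μ = 0·9/17 + 1·70/221 + 2·2/13 = 138/221 ≤ 1. For μ ≤ 1 with offspring not concentrated at 1, the Galton-Watson process goes extinct almost surely, so q = 1.
(Algebraic check: The pgf is f(s) = 9/17 + 70/221·s + 2/13·s². The extinction probability q is the smallest fixed point of f in [0, 1]. Setting s = f(s):
  2/13·s² + (70/221 − 1)·s + 9/17 = 0
  2/13·s² − (9/17 + 2/13)·s + 9/17 = 0
which factors as (s − 1)·(2/13·s − 9/17) = 0, giving roots s = 1 and s = (9/17)/(2/13) = 117/34. Since 117/34 ≥ 1, the smallest root in [0, 1] is s = 1.)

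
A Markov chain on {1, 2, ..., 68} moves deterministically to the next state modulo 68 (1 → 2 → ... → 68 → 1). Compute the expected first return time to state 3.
E[T_3 | X_0 = 3] = 68

The chain cycles deterministically, so starting at state 3 it returns in exactly 68 steps. Equivalently, the stationary distribution is uniform π_j = 1/68 for every state j, so by Kac's formula E[T_3] = 1/π_3 = 68.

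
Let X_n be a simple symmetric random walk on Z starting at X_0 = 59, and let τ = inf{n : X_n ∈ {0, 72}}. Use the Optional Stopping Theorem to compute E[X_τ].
E[X_τ] = 59

X_n is a martingale and τ is a bounded-mean stopping time (indeed τ is finite a.s. with bounded expectation since the walk is in a bounded region). By the OST, E[X_τ] = E[X_0] = 59. Equivalently: E[X_τ] = 72 · P(hit 72 first) + 0 · P(hit 0 first) = 72 · (59/72) = 59.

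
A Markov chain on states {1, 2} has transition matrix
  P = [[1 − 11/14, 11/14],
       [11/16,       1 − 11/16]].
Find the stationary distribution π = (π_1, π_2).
π_1 = 7/15, π_2 = 8/15

Solve πP = π with π_1 + π_2 = 1. From πP = π: π_1 · (1 − 11/14) + π_2 · 11/16 = π_1 ⇒ π_2 · 11/16 = π_1 · 11/14 ⇒ π_2/π_1 = (11/14)/(11/16) = 8/7. Together with π_1 + π_2 = 1:
  π_1 = (11/16)/(11/14 + 11/16) = (11/16)/(165/112) = 7/15,
  π_2 = (11/14)/(11/14 + 11/16) = (11/14)/(165/112) = 8/15.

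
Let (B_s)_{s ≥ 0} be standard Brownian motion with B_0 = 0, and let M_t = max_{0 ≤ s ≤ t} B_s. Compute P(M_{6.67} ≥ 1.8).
P(M_{6.67} ≥ 1.8) = 2·P(B_{6.67} ≥ 1.8) = 2(1 − Φ(1.8/√6.67)) ≈ 0.4858

By the reflection principle for Brownian motion, P(M_t ≥ a) = 2 · P(B_t ≥ a) for a ≥ 0. Since B_t ~ N(0, t), P(B_t ≥ 1.8) = 1 − Φ(1.8/√t) = 1 − Φ(1.8/√6.67) = 1 − Φ(0.6970). So
  P(M_{6.67} ≥ 1.8) = 2(1 − Φ(0.6970)) ≈ 0.4858.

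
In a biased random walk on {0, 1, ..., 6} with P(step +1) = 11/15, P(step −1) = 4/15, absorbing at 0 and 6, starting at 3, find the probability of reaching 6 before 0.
P(hit 6 before 0) = (1 − (4/11)^3) / (1 − (4/11)^6) = 1331/1395

Let u_k denote P(reach 6 before 0 | start at k). Boundary: u_0 = 0, u_6 = 1. Recurrence: u_k = 11/15·u_{k+1} + 4/15·u_{k-1} for 1 ≤ k ≤ 5. Try u_k = A + B·r^k with r = q/p = (4/15)/(11/15) = 4/11. Substitution satisfies the recurrence; boundary conditions give:
  u_k = (1 − r^k) / (1 − r^N) = (1 − (4/11)^3) / (1 − (4/11)^6) = 1331/1395.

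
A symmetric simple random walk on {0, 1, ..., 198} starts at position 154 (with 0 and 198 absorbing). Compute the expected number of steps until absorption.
E[τ | X_0 = 154] = 6776

Let v_k = E[τ | X_0 = k]. Boundary: v_0 = v_198 = 0. Recurrence: v_k = 1 + (v_{k-1} + v_{k+1})/2 for 1 ≤ k ≤ 197. The particular solution to v_k − (v_{k-1} + v_{k+1})/2 = 1 is v_k = −k^2. Adding homogeneous solution A + B k and matching boundaries gives v_k = k (198 − k). Substituting k = 154: v_154 = 154 · 44 = 6776.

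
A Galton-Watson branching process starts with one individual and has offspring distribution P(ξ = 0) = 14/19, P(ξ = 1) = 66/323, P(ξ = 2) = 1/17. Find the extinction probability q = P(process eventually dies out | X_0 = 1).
q = 1

Mean offspring μ = 0·14/19 + 1·66/323 + 2·1/17 = 104/323 ≤ 1. For μ ≤ 1 with offspring not concentrated at 1, the Galton-Watson process goes extinct almost surely, so q = 1.
(Algebraic check: The pgf is f(s) = 14/19 + 66/323·s + 1/17·s². The extinction probability q is the smallest fixed point of f in [0, 1]. Setting s = f(s):
  1/17·s² + (66/323 − 1)·s + 14/19 = 0
  1/17·s² − (14/19 + 1/17)·s + 14/19 = 0
which factors as (s − 1)·(1/17·s − 14/19) = 0, giving roots s = 1 and s = (14/19)/(1/17) = 238/19. Since 238/19 ≥ 1, the smallest root in [0, 1] is s = 1.)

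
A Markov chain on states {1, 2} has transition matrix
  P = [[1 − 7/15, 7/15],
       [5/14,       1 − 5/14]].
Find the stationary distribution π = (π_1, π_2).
π_1 = 75/173, π_2 = 98/173

Solve πP = π with π_1 + π_2 = 1. From πP = π: π_1 · (1 − 7/15) + π_2 · 5/14 = π_1 ⇒ π_2 · 5/14 = π_1 · 7/15 ⇒ π_2/π_1 = (7/15)/(5/14) = 98/75. Together with π_1 + π_2 = 1:
  π_1 = (5/14)/(7/15 + 5/14) = (5/14)/(173/210) = 75/173,
  π_2 = (7/15)/(7/15 + 5/14) = (7/15)/(173/210) = 98/173.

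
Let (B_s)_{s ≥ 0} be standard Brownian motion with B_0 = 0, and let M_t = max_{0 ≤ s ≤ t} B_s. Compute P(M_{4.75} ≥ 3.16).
P(M_{4.75} ≥ 3.16) = 2·P(B_{4.75} ≥ 3.16) = 2(1 − Φ(3.16/√4.75)) ≈ 0.1471

By the reflection principle for Brownian motion, P(M_t ≥ a) = 2 · P(B_t ≥ a) for a ≥ 0. Since B_t ~ N(0, t), P(B_t ≥ 3.16) = 1 − Φ(3.16/√t) = 1 − Φ(3.16/√4.75) = 1 − Φ(1.4499). So
  P(M_{4.75} ≥ 3.16) = 2(1 − Φ(1.4499)) ≈ 0.1471.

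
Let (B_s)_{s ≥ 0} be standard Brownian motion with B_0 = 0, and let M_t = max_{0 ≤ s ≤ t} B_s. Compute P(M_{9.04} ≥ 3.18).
P(M_{9.04} ≥ 3.18) = 2·P(B_{9.04} ≥ 3.18) = 2(1 − Φ(3.18/√9.04)) ≈ 0.2902

By the reflection principle for Brownian motion, P(M_t ≥ a) = 2 · P(B_t ≥ a) for a ≥ 0. Since B_t ~ N(0, t), P(B_t ≥ 3.18) = 1 − Φ(3.18/√t) = 1 − Φ(3.18/√9.04) = 1 − Φ(1.0577). So
  P(M_{9.04} ≥ 3.18) = 2(1 − Φ(1.0577)) ≈ 0.2902.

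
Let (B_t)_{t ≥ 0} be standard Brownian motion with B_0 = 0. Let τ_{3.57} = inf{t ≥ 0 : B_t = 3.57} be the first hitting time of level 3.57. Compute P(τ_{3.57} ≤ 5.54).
P(τ_{3.57} ≤ 5.54) = 2(1 − Φ(3.57/√5.54)) = 2(1 − Φ(1.5167)) ≈ 0.1293

By the reflection principle for standard BM, P(τ_b ≤ t) = 2 · P(B_t ≥ b). Since B_t ~ N(0, t), P(B_t ≥ 3.57) = 1 − Φ(3.57/√t) = 1 − Φ(3.57/√5.54) = 1 − Φ(1.5167) ≈ 0.06467. Doubling: P(τ_{3.57} ≤ 5.54) ≈ 2 · 0.06467 = 0.12934 ≈ 0.1293.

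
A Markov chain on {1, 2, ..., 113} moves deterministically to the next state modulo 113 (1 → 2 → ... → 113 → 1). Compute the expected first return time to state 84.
E[T_84 | X_0 = 84] = 113

The chain cycles deterministically, so starting at state 84 it returns in exactly 113 steps. Equivalently, the stationary distribution is uniform π_j = 1/113 for every state j, so by Kac's formula E[T_84] = 1/π_84 = 113.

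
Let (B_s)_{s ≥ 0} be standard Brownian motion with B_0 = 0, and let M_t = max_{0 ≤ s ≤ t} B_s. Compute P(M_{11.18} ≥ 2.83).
P(M_{11.18} ≥ 2.83) = 2·P(B_{11.18} ≥ 2.83) = 2(1 − Φ(2.83/√11.18)) ≈ 0.3973

By the reflection principle for Brownian motion, P(M_t ≥ a) = 2 · P(B_t ≥ a) for a ≥ 0. Since B_t ~ N(0, t), P(B_t ≥ 2.83) = 1 − Φ(2.83/√t) = 1 − Φ(2.83/√11.18) = 1 − Φ(0.8464). So
  P(M_{11.18} ≥ 2.83) = 2(1 − Φ(0.8464)) ≈ 0.3973.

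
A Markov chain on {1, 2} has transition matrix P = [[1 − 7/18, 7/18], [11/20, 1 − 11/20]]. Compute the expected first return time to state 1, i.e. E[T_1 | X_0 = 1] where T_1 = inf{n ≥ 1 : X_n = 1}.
E[T_1 | X_0 = 1] = 1/π_1 = 169/99

For an irreducible recurrent Markov chain with stationary distribution π, E[T_i | X_0 = i] = 1/π_i (Kac's formula). Here π_1 = (11/20)/(7/18 + 11/20) = (11/20)/(169/180) = 99/169, so E[T_1 | X_0 = 1] = 1/π_1 = (7/18 + 11/20)/(11/20) = (169/180)/(11/20) = 169/99.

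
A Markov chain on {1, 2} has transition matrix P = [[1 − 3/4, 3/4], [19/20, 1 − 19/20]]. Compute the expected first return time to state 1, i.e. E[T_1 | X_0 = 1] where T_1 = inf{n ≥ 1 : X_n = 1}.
E[T_1 | X_0 = 1] = 1/π_1 = 34/19

For an irreducible recurrent Markov chain with stationary distribution π, E[T_i | X_0 = i] = 1/π_i (Kac's formula). Here π_1 = (19/20)/(3/4 + 19/20) = (19/20)/(17/10) = 19/34, so E[T_1 | X_0 = 1] = 1/π_1 = (3/4 + 19/20)/(19/20) = (17/10)/(19/20) = 34/19.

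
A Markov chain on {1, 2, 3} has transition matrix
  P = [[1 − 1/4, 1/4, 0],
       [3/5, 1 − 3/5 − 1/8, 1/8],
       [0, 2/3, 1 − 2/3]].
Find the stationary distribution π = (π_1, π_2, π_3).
π = (192/287, 80/287, 15/287)

This is a birth-death chain on three states, which satisfies detailed balance: π_1 · P_{12} = π_2 · P_{21} and π_2 · P_{23} = π_3 · P_{32}.
From π_1 · 1/4 = π_2 · 3/5: π_2/π_1 = (1/4)/(3/5) = 5/12.
From π_2 · 1/8 = π_3 · 2/3: π_3/π_2 = (1/8)/(2/3) = 3/16.
Take π_1 proportional to 1; then unnormalized π = (1, 5/12, 5/64). Normalize by dividing by the sum 287/192:
  π = (192/287, 80/287, 15/287).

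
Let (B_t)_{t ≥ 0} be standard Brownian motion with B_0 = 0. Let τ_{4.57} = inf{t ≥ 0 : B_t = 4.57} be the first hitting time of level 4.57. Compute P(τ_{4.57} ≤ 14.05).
P(τ_{4.57} ≤ 14.05) = 2(1 − Φ(4.57/√14.05)) = 2(1 − Φ(1.2192)) ≈ 0.2228

By the reflection principle for standard BM, P(τ_b ≤ t) = 2 · P(B_t ≥ b). Since B_t ~ N(0, t), P(B_t ≥ 4.57) = 1 − Φ(4.57/√t) = 1 − Φ(4.57/√14.05) = 1 − Φ(1.2192) ≈ 0.11138. Doubling: P(τ_{4.57} ≤ 14.05) ≈ 2 · 0.11138 = 0.22276 ≈ 0.2228.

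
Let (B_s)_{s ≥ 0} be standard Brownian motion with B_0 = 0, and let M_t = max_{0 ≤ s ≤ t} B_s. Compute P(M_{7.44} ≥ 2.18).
P(M_{7.44} ≥ 2.18) = 2·P(B_{7.44} ≥ 2.18) = 2(1 − Φ(2.18/√7.44)) ≈ 0.4242

By the reflection principle for Brownian motion, P(M_t ≥ a) = 2 · P(B_t ≥ a) for a ≥ 0. Since B_t ~ N(0, t), P(B_t ≥ 2.18) = 1 − Φ(2.18/√t) = 1 − Φ(2.18/√7.44) = 1 − Φ(0.7992). So
  P(M_{7.44} ≥ 2.18) = 2(1 − Φ(0.7992)) ≈ 0.4242.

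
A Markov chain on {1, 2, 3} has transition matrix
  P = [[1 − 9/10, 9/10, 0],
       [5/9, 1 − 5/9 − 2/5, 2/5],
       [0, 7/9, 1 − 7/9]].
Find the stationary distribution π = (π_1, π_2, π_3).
π = (1750/6043, 2835/6043, 1458/6043)

This is a birth-death chain on three states, which satisfies detailed balance: π_1 · P_{12} = π_2 · P_{21} and π_2 · P_{23} = π_3 · P_{32}.
From π_1 · 9/10 = π_2 · 5/9: π_2/π_1 = (9/10)/(5/9) = 81/50.
From π_2 · 2/5 = π_3 · 7/9: π_3/π_2 = (2/5)/(7/9) = 18/35.
Take π_1 proportional to 1; then unnormalized π = (1, 81/50, 729/875). Normalize by dividing by the sum 6043/1750:
  π = (1750/6043, 2835/6043, 1458/6043).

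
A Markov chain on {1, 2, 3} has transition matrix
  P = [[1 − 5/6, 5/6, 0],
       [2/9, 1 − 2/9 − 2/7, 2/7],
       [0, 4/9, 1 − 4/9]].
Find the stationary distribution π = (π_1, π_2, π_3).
π = (56/401, 210/401, 135/401)

This is a birth-death chain on three states, which satisfies detailed balance: π_1 · P_{12} = π_2 · P_{21} and π_2 · P_{23} = π_3 · P_{32}.
From π_1 · 5/6 = π_2 · 2/9: π_2/π_1 = (5/6)/(2/9) = 15/4.
From π_2 · 2/7 = π_3 · 4/9: π_3/π_2 = (2/7)/(4/9) = 9/14.
Take π_1 proportional to 1; then unnormalized π = (1, 15/4, 135/56). Normalize by dividing by the sum 401/56:
  π = (56/401, 210/401, 135/401).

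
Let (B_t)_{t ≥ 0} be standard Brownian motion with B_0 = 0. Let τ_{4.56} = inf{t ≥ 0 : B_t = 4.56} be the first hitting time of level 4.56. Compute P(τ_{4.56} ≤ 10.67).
P(τ_{4.56} ≤ 10.67) = 2(1 − Φ(4.56/√10.67)) = 2(1 − Φ(1.3960)) ≈ 0.1627

By the reflection principle for standard BM, P(τ_b ≤ t) = 2 · P(B_t ≥ b). Since B_t ~ N(0, t), P(B_t ≥ 4.56) = 1 − Φ(4.56/√t) = 1 − Φ(4.56/√10.67) = 1 − Φ(1.3960) ≈ 0.08136. Doubling: P(τ_{4.56} ≤ 10.67) ≈ 2 · 0.08136 = 0.16272 ≈ 0.1627.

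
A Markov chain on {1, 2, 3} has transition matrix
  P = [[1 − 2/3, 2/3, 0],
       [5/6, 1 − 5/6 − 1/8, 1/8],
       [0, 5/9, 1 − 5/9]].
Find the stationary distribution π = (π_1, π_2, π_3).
π = (50/99, 40/99, 1/11)

This is a birth-death chain on three states, which satisfies detailed balance: π_1 · P_{12} = π_2 · P_{21} and π_2 · P_{23} = π_3 · P_{32}.
From π_1 · 2/3 = π_2 · 5/6: π_2/π_1 = (2/3)/(5/6) = 4/5.
From π_2 · 1/8 = π_3 · 5/9: π_3/π_2 = (1/8)/(5/9) = 9/40.
Take π_1 proportional to 1; then unnormalized π = (1, 4/5, 9/50). Normalize by dividing by the sum 99/50:
  π = (50/99, 40/99, 1/11).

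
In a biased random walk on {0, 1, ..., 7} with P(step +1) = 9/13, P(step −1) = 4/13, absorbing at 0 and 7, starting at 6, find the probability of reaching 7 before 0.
P(hit 7 before 0) = (1 − (4/9)^6) / (1 − (4/9)^7) = 949221/953317

Let u_k denote P(reach 7 before 0 | start at k). Boundary: u_0 = 0, u_7 = 1. Recurrence: u_k = 9/13·u_{k+1} + 4/13·u_{k-1} for 1 ≤ k ≤ 6. Try u_k = A + B·r^k with r = q/p = (4/13)/(9/13) = 4/9. Substitution satisfies the recurrence; boundary conditions give:
  u_k = (1 − r^k) / (1 − r^N) = (1 − (4/9)^6) / (1 − (4/9)^7) = 949221/953317.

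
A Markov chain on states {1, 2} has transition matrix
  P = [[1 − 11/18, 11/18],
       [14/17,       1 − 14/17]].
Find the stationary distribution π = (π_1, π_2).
π_1 = 252/439, π_2 = 187/439

Solve πP = π with π_1 + π_2 = 1. From πP = π: π_1 · (1 − 11/18) + π_2 · 14/17 = π_1 ⇒ π_2 · 14/17 = π_1 · 11/18 ⇒ π_2/π_1 = (11/18)/(14/17) = 187/252. Together with π_1 + π_2 = 1:
  π_1 = (14/17)/(11/18 + 14/17) = (14/17)/(439/306) = 252/439,
  π_2 = (11/18)/(11/18 + 14/17) = (11/18)/(439/306) = 187/439.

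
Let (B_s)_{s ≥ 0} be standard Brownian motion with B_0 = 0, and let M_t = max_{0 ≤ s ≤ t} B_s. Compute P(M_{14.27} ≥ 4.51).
P(M_{14.27} ≥ 4.51) = 2·P(B_{14.27} ≥ 4.51) = 2(1 − Φ(4.51/√14.27)) ≈ 0.2325

By the reflection principle for Brownian motion, P(M_t ≥ a) = 2 · P(B_t ≥ a) for a ≥ 0. Since B_t ~ N(0, t), P(B_t ≥ 4.51) = 1 − Φ(4.51/√t) = 1 − Φ(4.51/√14.27) = 1 − Φ(1.1939). So
  P(M_{14.27} ≥ 4.51) = 2(1 − Φ(1.1939)) ≈ 0.2325.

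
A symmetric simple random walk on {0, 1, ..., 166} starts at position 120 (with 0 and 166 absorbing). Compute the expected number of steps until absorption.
E[τ | X_0 = 120] = 5520

Let v_k = E[τ | X_0 = k]. Boundary: v_0 = v_166 = 0. Recurrence: v_k = 1 + (v_{k-1} + v_{k+1})/2 for 1 ≤ k ≤ 165. The particular solution to v_k − (v_{k-1} + v_{k+1})/2 = 1 is v_k = −k^2. Adding homogeneous solution A + B k and matching boundaries gives v_k = k (166 − k). Substituting k = 120: v_120 = 120 · 46 = 5520.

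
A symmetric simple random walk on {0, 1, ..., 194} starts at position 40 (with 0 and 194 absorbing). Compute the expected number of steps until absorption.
E[τ | X_0 = 40] = 6160

Let v_k = E[τ | X_0 = k]. Boundary: v_0 = v_194 = 0. Recurrence: v_k = 1 + (v_{k-1} + v_{k+1})/2 for 1 ≤ k ≤ 193. The particular solution to v_k − (v_{k-1} + v_{k+1})/2 = 1 is v_k = −k^2. Adding homogeneous solution A + B k and matching boundaries gives v_k = k (194 − k). Substituting k = 40: v_40 = 40 · 154 = 6160.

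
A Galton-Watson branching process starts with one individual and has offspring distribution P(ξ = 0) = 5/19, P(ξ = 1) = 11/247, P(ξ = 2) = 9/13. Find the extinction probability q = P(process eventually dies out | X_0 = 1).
q = 65/171

The pgf is f(s) = 5/19 + 11/247·s + 9/13·s². The extinction probability q is the smallest fixed point of f in [0, 1]. Setting s = f(s):
  9/13·s² + (11/247 − 1)·s + 5/19 = 0
  9/13·s² − (5/19 + 9/13)·s + 5/19 = 0
which factors as (s − 1)·(9/13·s − 5/19) = 0, giving roots s = 1 and s = (5/19)/(9/13) = 65/171.
Mean offspring μ = 11/247 + 2·9/13 = 353/247 > 1 (supercritical), so q < 1. The extinction probability is the smaller root: q = (5/19)/(9/13) = 65/171.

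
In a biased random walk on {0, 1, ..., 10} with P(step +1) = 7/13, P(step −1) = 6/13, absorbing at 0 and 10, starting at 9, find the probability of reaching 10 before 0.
P(hit 10 before 0) = (1 − (6/7)^9) / (1 − (6/7)^10) = 211931377/222009073

Let u_k denote P(reach 10 before 0 | start at k). Boundary: u_0 = 0, u_10 = 1. Recurrence: u_k = 7/13·u_{k+1} + 6/13·u_{k-1} for 1 ≤ k ≤ 9. Try u_k = A + B·r^k with r = q/p = (6/13)/(7/13) = 6/7. Substitution satisfies the recurrence; boundary conditions give:
  u_k = (1 − r^k) / (1 − r^N) = (1 − (6/7)^9) / (1 − (6/7)^10) = 211931377/222009073.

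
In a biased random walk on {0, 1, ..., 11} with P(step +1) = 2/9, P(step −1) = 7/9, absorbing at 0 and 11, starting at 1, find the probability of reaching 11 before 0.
P(hit 11 before 0) = (1 − (7/2)^1) / (1 − (7/2)^11) = 1024/395464939

Let u_k denote P(reach 11 before 0 | start at k). Boundary: u_0 = 0, u_11 = 1. Recurrence: u_k = 2/9·u_{k+1} + 7/9·u_{k-1} for 1 ≤ k ≤ 10. Try u_k = A + B·r^k with r = q/p = (7/9)/(2/9) = 7/2. Substitution satisfies the recurrence; boundary conditions give:
  u_k = (1 − r^k) / (1 − r^N) = (1 − (7/2)^1) / (1 − (7/2)^11) = 1024/395464939.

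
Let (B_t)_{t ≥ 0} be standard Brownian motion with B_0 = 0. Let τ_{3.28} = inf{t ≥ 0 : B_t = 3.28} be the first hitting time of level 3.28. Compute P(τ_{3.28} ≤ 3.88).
P(τ_{3.28} ≤ 3.88) = 2(1 − Φ(3.28/√3.88)) = 2(1 − Φ(1.6652)) ≈ 0.0959

By the reflection principle for standard BM, P(τ_b ≤ t) = 2 · P(B_t ≥ b). Since B_t ~ N(0, t), P(B_t ≥ 3.28) = 1 − Φ(3.28/√t) = 1 − Φ(3.28/√3.88) = 1 − Φ(1.6652) ≈ 0.04794. Doubling: P(τ_{3.28} ≤ 3.88) ≈ 2 · 0.04794 = 0.09588 ≈ 0.0959.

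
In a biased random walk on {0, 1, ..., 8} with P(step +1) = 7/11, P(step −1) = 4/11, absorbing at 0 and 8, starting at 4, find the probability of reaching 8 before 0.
P(hit 8 before 0) = (1 − (4/7)^4) / (1 − (4/7)^8) = 2401/2657

Let u_k denote P(reach 8 before 0 | start at k). Boundary: u_0 = 0, u_8 = 1. Recurrence: u_k = 7/11·u_{k+1} + 4/11·u_{k-1} for 1 ≤ k ≤ 7. Try u_k = A + B·r^k with r = q/p = (4/11)/(7/11) = 4/7. Substitution satisfies the recurrence; boundary conditions give:
  u_k = (1 − r^k) / (1 − r^N) = (1 − (4/7)^4) / (1 − (4/7)^8) = 2401/2657.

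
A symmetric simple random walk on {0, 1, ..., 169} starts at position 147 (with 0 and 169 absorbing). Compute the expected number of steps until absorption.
E[τ | X_0 = 147] = 3234

Let v_k = E[τ | X_0 = k]. Boundary: v_0 = v_169 = 0. Recurrence: v_k = 1 + (v_{k-1} + v_{k+1})/2 for 1 ≤ k ≤ 168. The particular solution to v_k − (v_{k-1} + v_{k+1})/2 = 1 is v_k = −k^2. Adding homogeneous solution A + B k and matching boundaries gives v_k = k (169 − k). Substituting k = 147: v_147 = 147 · 22 = 3234.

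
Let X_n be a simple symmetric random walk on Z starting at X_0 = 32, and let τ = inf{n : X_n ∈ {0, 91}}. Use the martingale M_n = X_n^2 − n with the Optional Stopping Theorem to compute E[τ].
E[τ] = 1888

M_n = X_n^2 − n is a martingale (since E[X_{n+1}^2 | F_n] = X_n^2 + 1). By OST (τ has finite mean in a bounded region), E[M_τ] = E[M_0] = X_0^2 − 0 = 32^2 = 1024. Also E[M_τ] = E[X_τ^2] − E[τ]. The walk exits at 0 or 91, with P(hit 91 first) = 32/91, so E[X_τ^2] = 91^2 · 32/91 + 0 = 2912. Thus E[τ] = E[X_τ^2] − E[M_τ] = 2912 − 1024 = 1888 = 32(91 − 32) = 1888.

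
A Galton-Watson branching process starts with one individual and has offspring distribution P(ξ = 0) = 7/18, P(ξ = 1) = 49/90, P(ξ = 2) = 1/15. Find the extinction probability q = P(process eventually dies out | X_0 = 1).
q = 1

Mean offspring μ = 0·7/18 + 1·49/90 + 2·1/15 = 61/90 ≤ 1. For μ ≤ 1 with offspring not concentrated at 1, the Galton-Watson process goes extinct almost surely, so q = 1.
(Algebraic check: The pgf is f(s) = 7/18 + 49/90·s + 1/15·s². The extinction probability q is the smallest fixed point of f in [0, 1]. Setting s = f(s):
  1/15·s² + (49/90 − 1)·s + 7/18 = 0
  1/15·s² − (7/18 + 1/15)·s + 7/18 = 0
which factors as (s − 1)·(1/15·s − 7/18) = 0, giving roots s = 1 and s = (7/18)/(1/15) = 35/6. Since 35/6 ≥ 1, the smallest root in [0, 1] is s = 1.)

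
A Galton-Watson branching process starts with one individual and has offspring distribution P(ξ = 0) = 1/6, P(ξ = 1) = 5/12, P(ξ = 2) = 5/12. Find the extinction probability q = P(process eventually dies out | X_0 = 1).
q = 2/5

The pgf is f(s) = 1/6 + 5/12·s + 5/12·s². The extinction probability q is the smallest fixed point of f in [0, 1]. Setting s = f(s):
  5/12·s² + (5/12 − 1)·s + 1/6 = 0
  5/12·s² − (1/6 + 5/12)·s + 1/6 = 0
which factors as (s − 1)·(5/12·s − 1/6) = 0, giving roots s = 1 and s = (1/6)/(5/12) = 2/5.
Mean offspring μ = 5/12 + 2·5/12 = 5/4 > 1 (supercritical), so q < 1. The extinction probability is the smaller root: q = (1/6)/(5/12) = 2/5.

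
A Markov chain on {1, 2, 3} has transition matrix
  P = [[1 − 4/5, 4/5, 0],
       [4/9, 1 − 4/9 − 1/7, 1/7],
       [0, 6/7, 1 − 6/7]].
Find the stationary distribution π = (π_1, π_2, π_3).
π = (10/31, 18/31, 3/31)

This is a birth-death chain on three states, which satisfies detailed balance: π_1 · P_{12} = π_2 · P_{21} and π_2 · P_{23} = π_3 · P_{32}.
From π_1 · 4/5 = π_2 · 4/9: π_2/π_1 = (4/5)/(4/9) = 9/5.
From π_2 · 1/7 = π_3 · 6/7: π_3/π_2 = (1/7)/(6/7) = 1/6.
Take π_1 proportional to 1; then unnormalized π = (1, 9/5, 3/10). Normalize by dividing by the sum 31/10:
  π = (10/31, 18/31, 3/31).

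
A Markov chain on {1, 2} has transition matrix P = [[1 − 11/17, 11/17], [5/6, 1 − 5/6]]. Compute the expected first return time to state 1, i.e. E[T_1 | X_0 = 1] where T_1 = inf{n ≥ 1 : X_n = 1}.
E[T_1 | X_0 = 1] = 1/π_1 = 151/85

For an irreducible recurrent Markov chain with stationary distribution π, E[T_i | X_0 = i] = 1/π_i (Kac's formula). Here π_1 = (5/6)/(11/17 + 5/6) = (5/6)/(151/102) = 85/151, so E[T_1 | X_0 = 1] = 1/π_1 = (11/17 + 5/6)/(5/6) = (151/102)/(5/6) = 151/85.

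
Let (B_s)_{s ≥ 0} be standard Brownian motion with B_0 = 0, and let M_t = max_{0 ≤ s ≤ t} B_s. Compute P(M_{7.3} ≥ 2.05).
P(M_{7.3} ≥ 2.05) = 2·P(B_{7.3} ≥ 2.05) = 2(1 − Φ(2.05/√7.3)) ≈ 0.4480

By the reflection principle for Brownian motion, P(M_t ≥ a) = 2 · P(B_t ≥ a) for a ≥ 0. Since B_t ~ N(0, t), P(B_t ≥ 2.05) = 1 − Φ(2.05/√t) = 1 − Φ(2.05/√7.3) = 1 − Φ(0.7587). So
  P(M_{7.3} ≥ 2.05) = 2(1 − Φ(0.7587)) ≈ 0.4480.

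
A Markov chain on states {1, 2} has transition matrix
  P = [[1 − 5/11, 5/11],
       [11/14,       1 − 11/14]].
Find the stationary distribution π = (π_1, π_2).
π_1 = 121/191, π_2 = 70/191

Solve πP = π with π_1 + π_2 = 1. From πP = π: π_1 · (1 − 5/11) + π_2 · 11/14 = π_1 ⇒ π_2 · 11/14 = π_1 · 5/11 ⇒ π_2/π_1 = (5/11)/(11/14) = 70/121. Together with π_1 + π_2 = 1:
  π_1 = (11/14)/(5/11 + 11/14) = (11/14)/(191/154) = 121/191,
  π_2 = (5/11)/(5/11 + 11/14) = (5/11)/(191/154) = 70/191.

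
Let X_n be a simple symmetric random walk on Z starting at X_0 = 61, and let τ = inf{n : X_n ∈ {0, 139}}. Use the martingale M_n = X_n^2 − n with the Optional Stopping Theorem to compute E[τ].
E[τ] = 4758

M_n = X_n^2 − n is a martingale (since E[X_{n+1}^2 | F_n] = X_n^2 + 1). By OST (τ has finite mean in a bounded region), E[M_τ] = E[M_0] = X_0^2 − 0 = 61^2 = 3721. Also E[M_τ] = E[X_τ^2] − E[τ]. The walk exits at 0 or 139, with P(hit 139 first) = 61/139, so E[X_τ^2] = 139^2 · 61/139 + 0 = 8479. Thus E[τ] = E[X_τ^2] − E[M_τ] = 8479 − 3721 = 4758 = 61(139 − 61) = 4758.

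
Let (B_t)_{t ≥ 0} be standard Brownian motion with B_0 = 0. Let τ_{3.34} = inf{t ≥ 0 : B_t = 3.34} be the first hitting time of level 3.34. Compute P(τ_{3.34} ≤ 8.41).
P(τ_{3.34} ≤ 8.41) = 2(1 − Φ(3.34/√8.41)) = 2(1 − Φ(1.1517)) ≈ 0.2494

By the reflection principle for standard BM, P(τ_b ≤ t) = 2 · P(B_t ≥ b). Since B_t ~ N(0, t), P(B_t ≥ 3.34) = 1 − Φ(3.34/√t) = 1 − Φ(3.34/√8.41) = 1 − Φ(1.1517) ≈ 0.12472. Doubling: P(τ_{3.34} ≤ 8.41) ≈ 2 · 0.12472 = 0.24944 ≈ 0.2494.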